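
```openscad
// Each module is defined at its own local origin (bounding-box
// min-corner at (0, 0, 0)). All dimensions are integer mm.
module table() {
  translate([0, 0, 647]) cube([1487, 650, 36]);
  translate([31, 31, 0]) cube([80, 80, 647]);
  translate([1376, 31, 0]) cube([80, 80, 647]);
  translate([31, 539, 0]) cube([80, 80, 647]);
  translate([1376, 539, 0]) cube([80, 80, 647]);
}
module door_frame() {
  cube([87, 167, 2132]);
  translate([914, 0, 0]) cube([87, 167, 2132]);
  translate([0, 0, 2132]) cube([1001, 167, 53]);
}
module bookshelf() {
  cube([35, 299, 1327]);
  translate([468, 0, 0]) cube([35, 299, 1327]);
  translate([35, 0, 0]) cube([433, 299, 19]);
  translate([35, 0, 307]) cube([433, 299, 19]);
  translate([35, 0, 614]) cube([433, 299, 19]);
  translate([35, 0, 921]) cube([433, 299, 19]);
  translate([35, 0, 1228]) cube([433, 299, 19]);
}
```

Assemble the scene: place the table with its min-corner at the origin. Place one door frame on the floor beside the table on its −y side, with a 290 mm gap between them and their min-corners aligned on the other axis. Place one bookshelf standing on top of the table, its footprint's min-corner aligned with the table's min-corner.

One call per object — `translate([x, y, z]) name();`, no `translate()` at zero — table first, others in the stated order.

table();
translate([0, -457, 0]) door_frame();
translate([0, 0, 683]) bookshelf();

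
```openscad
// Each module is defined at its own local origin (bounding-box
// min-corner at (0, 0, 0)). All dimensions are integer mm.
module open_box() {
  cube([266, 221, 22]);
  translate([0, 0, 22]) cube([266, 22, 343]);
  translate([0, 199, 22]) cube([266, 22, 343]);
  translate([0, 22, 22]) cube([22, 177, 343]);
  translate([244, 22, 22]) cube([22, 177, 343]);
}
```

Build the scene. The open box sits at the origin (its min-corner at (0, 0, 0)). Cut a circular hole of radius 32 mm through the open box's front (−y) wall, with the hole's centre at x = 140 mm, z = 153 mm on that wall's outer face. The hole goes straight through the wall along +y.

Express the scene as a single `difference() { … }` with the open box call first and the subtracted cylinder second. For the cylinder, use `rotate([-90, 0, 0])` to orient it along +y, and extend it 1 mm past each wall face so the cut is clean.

difference() {
  open_box();
  translate([140, -1, 153]) rotate([-90, 0, 0]) cylinder(h = 24, r = 32);
}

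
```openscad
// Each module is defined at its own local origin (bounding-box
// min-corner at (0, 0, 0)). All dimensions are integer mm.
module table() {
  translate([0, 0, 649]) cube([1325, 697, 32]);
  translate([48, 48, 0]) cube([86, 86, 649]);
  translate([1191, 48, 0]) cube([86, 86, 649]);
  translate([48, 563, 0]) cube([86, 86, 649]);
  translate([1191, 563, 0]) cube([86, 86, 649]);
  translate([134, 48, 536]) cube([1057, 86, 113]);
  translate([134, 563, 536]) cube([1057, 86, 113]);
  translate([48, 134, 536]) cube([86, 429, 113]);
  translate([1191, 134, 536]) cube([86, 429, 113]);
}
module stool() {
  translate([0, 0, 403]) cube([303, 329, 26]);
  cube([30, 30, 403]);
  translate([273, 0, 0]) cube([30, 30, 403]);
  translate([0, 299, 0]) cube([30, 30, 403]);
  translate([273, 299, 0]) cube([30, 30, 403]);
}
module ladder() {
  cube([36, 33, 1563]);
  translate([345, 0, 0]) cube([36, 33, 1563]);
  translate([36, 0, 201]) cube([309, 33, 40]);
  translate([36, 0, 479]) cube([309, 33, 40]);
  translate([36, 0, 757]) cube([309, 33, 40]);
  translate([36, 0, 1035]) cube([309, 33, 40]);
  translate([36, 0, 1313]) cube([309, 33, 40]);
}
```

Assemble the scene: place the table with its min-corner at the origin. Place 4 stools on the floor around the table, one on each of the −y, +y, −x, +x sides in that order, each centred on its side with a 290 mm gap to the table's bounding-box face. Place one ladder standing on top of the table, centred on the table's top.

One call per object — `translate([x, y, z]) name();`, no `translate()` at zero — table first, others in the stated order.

table();
translate([511, -619, 0]) stool();
translate([511, 987, 0]) stool();
translate([-593, 184, 0]) stool();
translate([1615, 184, 0]) stool();
translate([472, 332, 681]) ladder();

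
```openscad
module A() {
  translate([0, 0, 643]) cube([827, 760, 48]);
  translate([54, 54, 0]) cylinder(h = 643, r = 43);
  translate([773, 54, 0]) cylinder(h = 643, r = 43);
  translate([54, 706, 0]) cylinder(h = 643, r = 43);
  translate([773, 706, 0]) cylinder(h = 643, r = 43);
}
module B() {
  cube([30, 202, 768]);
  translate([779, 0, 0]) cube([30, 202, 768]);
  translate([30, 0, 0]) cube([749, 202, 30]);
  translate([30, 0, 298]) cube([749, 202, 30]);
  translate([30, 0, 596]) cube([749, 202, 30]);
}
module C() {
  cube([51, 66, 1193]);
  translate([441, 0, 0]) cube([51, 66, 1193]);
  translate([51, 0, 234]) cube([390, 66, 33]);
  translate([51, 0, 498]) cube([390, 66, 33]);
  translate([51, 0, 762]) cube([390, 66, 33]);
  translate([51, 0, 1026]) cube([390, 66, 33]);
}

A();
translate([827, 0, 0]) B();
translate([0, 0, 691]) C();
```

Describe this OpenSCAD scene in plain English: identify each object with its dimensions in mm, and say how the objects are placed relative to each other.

A is a table with a 827×760 mm rectangular top, 48 mm thick, top surface at z = 691 mm, supported by four round legs of 86 mm diameter, each leg's bounding box inset 11 mm from the nearest pair of top edges, running from the floor.

B is an open bookshelf. Two side panels, each 30 mm thick, 202 mm deep and 768 mm tall, stand 809 mm apart (outside-to-outside). Between them sit 3 shelves, each 30 mm thick and 202 mm deep, spanning the full gap between the sides. The bottom shelf rests on the floor (its underside at z = 0) and the clear gap between one shelf's top and the next shelf's underside is 268 mm.

C is a wooden ladder with two side rails of 51×66 mm section and 1193 mm height, set 492 mm apart overall. Between them run 4 rectangular rungs (66 mm deep, 33 mm thick), front faces flush with the rails' −y face. The bottom of the first rung is 234 mm above the floor and each subsequent rung is 264 mm higher than the one below.

The bookshelf is against the table's +x side, with their −y faces flush. The ladder is on top of the table.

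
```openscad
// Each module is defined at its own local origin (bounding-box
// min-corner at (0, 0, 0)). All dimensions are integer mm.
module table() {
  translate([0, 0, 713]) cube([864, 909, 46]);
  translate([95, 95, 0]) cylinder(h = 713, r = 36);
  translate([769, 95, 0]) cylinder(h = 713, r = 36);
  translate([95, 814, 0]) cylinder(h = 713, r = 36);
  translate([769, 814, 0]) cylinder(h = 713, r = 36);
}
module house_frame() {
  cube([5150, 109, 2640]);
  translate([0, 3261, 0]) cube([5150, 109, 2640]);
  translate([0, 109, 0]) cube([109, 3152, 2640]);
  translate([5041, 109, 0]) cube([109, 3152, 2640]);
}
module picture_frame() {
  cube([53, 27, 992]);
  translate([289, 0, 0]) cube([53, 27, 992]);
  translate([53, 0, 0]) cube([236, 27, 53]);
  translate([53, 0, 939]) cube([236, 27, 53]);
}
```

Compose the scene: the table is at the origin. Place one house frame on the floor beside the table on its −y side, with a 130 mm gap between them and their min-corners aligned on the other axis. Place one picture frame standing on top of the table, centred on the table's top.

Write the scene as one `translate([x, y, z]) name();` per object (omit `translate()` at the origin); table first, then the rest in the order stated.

table();
translate([0, -3500, 0]) house_frame();
translate([261, 441, 759]) picture_frame();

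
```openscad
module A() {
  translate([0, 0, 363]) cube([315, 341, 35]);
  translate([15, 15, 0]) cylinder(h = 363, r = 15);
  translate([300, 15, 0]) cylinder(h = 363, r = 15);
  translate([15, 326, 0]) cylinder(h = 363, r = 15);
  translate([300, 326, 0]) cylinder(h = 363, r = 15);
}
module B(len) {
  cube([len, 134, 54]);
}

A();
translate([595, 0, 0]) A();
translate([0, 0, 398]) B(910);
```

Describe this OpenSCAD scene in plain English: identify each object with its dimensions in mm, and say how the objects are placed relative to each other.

A is a four-legged stool. The seat is 315×341 mm, 35 mm thick, top at z = 398 mm. It stands on four round legs, each 30 mm in diameter, from z = 0 to the seat underside, each leg's axis is inset half a diameter from the nearest pair of seat edges (so the leg's bounding box is flush with the corner).

B is a rectangular beam 910 mm long (x), 134 mm deep (y), 54 mm thick (z).

The beam spans the tops of two stools placed 280 mm apart, resting at z = 398 mm.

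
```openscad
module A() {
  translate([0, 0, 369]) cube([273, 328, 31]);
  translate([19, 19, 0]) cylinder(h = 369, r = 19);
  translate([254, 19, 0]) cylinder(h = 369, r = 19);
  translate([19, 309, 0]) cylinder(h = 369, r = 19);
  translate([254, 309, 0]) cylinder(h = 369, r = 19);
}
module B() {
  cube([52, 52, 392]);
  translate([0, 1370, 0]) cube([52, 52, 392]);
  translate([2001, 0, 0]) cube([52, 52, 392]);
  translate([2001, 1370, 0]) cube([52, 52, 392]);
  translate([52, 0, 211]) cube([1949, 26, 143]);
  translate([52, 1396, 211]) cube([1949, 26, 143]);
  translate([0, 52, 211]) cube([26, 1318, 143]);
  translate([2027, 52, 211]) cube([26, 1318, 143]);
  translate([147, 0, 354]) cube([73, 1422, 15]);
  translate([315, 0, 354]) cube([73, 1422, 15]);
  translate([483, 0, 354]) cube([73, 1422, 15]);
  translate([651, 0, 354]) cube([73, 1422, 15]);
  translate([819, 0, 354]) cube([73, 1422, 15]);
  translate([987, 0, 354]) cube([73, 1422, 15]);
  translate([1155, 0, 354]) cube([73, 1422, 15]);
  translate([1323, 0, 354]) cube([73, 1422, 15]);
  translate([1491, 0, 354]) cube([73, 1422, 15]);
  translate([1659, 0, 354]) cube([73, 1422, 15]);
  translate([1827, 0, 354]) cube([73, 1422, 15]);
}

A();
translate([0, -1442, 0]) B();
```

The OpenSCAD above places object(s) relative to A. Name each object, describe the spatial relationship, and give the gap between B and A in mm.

The bed frame's nearest face is 20 mm from the stool's −y face.

A is a stool. B is a bed frame. The bed frame is on the floor beside the stool on its −y side. The gap between the bed frame and the stool is 20 mm.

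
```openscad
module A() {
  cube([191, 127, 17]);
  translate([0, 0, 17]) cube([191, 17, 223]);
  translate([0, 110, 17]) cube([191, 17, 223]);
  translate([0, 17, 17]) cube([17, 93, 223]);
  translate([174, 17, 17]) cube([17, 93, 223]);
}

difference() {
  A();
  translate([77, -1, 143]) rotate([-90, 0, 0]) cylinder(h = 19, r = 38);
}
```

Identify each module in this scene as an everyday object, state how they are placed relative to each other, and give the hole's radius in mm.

The subtracted cylinder has r = 38 mm.

A is an open box. The open box has a circular hole through its front wall. The hole's radius is 38 mm.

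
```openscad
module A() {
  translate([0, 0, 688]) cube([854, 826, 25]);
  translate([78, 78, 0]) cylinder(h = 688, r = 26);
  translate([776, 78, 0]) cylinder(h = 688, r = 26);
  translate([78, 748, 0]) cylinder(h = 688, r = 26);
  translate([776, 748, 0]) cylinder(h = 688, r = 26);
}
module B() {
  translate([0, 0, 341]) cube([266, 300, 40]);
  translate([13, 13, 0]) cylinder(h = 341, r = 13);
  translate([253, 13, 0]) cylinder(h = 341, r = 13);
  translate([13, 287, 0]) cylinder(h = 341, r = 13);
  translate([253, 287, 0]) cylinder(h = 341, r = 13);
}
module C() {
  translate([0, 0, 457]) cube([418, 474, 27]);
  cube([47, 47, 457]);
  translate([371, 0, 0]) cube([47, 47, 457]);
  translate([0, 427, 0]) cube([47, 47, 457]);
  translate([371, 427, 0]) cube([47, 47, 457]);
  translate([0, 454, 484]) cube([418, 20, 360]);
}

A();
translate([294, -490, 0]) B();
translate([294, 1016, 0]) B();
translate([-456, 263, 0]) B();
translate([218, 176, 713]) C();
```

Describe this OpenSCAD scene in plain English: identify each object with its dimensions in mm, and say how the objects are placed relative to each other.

A is a rectangular dining table. The top is 854×826×25 mm with its upper surface at z = 713 mm. It stands on four round legs of 52 mm diameter, each leg's bounding box inset 52 mm from the nearest pair of top edges, running from the floor to the underside of the top.

B is a four-legged stool. The seat is 266×300 mm, 40 mm thick, top at z = 381 mm. It stands on four round legs, each 26 mm in diameter, from z = 0 to the seat underside, each leg's axis is inset half a diameter from the nearest pair of seat edges (so the leg's bounding box is flush with the corner).

C is a chair. The seat is a 418×474×27 mm slab with its top at z = 484 mm, on four 47×47 mm corner legs (flush with the seat edges, standing on z = 0). A flat backrest 20 mm thick, 360 mm tall, spans the full seat width and rises from the seat top along its +y edge, rear face flush with the rear of the seat.

Three stools sit around the table at the −y, +y, −x sides. The chair is on top of the table, centred.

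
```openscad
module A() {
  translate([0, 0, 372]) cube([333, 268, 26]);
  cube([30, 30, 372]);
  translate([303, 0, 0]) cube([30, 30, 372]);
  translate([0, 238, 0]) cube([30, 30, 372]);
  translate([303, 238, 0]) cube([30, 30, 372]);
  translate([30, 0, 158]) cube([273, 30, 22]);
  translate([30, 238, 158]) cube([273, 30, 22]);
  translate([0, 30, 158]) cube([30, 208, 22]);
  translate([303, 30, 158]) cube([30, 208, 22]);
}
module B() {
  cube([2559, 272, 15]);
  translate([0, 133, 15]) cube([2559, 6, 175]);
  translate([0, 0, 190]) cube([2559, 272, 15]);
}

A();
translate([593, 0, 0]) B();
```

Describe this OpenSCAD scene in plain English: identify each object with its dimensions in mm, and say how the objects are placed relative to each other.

A is a four-legged stool. The seat is a 333×268×26 mm slab whose top surface is at z = 398 mm; four square legs, each 30×30 mm in cross-section, run from the floor (z = 0) to the underside of the seat, each flush with a corner of the seat. Four stretchers, 30 mm wide and 22 mm tall, connect adjacent legs with their undersides at z = 158 mm, each running between the inner faces of the legs it joins and aligned with the legs' outer faces on the other axis.

B is an I-beam lying along x, 2559 mm long. Overall section height 205 mm. Two flanges 272 mm wide (y) and 15 mm thick, one on the floor and one at the top; a web 6 mm thick runs between them, centred on the flange width.

The I-beam is on the floor beside the stool on its +x side.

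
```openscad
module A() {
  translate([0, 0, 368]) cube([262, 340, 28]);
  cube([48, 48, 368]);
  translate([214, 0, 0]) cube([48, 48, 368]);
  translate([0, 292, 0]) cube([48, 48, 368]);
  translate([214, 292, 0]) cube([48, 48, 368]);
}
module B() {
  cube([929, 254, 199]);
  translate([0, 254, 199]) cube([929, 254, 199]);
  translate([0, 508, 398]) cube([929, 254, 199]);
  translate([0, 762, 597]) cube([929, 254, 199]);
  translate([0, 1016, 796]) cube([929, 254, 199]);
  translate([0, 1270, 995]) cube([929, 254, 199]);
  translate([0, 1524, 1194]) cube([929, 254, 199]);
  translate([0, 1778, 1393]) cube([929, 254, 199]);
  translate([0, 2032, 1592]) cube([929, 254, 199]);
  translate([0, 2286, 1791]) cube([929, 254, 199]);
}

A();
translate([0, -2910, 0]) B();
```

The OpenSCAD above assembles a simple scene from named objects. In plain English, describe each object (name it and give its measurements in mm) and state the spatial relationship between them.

A is a four-legged stool. The seat is a 262×340×28 mm slab whose top surface is at z = 396 mm; four square legs, each 48×48 mm in cross-section, run from the floor (z = 0) to the underside of the seat, each flush with a corner of the seat.

B is a run of 10 identical solid stair steps. Each tread is 929×254 mm and each step block is 199 mm high. Step 1 rests on the floor; step k is offset from step 1 by (k−1)×254 mm in y and (k−1)×199 mm in z.

The staircase is on the floor beside the stool on its −y side.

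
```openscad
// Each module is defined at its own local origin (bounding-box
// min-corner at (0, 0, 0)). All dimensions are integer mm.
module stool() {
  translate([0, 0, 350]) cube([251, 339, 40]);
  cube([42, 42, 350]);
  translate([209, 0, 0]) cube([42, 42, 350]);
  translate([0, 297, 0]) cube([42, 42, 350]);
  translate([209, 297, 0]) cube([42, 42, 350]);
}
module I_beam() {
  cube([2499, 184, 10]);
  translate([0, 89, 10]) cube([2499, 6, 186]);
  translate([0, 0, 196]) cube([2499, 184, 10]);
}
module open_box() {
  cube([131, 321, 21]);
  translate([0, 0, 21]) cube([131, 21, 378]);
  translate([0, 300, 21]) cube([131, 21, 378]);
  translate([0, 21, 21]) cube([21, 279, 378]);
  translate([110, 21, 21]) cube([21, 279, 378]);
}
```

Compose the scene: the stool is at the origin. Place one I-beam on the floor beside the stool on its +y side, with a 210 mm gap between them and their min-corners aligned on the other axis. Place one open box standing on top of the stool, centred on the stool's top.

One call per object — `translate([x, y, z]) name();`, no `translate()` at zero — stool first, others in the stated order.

stool();
translate([0, 549, 0]) I_beam();
translate([60, 9, 390]) open_box();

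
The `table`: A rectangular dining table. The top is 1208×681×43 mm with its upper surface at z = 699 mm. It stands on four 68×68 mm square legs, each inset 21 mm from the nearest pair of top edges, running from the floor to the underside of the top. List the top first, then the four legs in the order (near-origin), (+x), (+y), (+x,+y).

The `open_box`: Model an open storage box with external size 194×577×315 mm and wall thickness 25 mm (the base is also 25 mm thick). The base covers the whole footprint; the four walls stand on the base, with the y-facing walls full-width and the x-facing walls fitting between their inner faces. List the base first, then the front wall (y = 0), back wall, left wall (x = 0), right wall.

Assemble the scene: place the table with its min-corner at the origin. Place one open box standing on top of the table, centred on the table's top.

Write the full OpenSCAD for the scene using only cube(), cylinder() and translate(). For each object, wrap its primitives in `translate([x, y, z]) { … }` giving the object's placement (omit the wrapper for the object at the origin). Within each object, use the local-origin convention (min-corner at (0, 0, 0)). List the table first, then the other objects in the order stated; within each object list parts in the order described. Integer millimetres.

translate([0, 0, 656]) cube([1208, 681, 43]);
translate([21, 21, 0]) cube([68, 68, 656]);
translate([1119, 21, 0]) cube([68, 68, 656]);
translate([21, 592, 0]) cube([68, 68, 656]);
translate([1119, 592, 0]) cube([68, 68, 656]);
translate([507, 52, 699]) {
  cube([194, 577, 25]);
  translate([0, 0, 25]) cube([194, 25, 290]);
  translate([0, 552, 25]) cube([194, 25, 290]);
  translate([0, 25, 25]) cube([25, 527, 290]);
  translate([169, 25, 25]) cube([25, 527, 290]);
}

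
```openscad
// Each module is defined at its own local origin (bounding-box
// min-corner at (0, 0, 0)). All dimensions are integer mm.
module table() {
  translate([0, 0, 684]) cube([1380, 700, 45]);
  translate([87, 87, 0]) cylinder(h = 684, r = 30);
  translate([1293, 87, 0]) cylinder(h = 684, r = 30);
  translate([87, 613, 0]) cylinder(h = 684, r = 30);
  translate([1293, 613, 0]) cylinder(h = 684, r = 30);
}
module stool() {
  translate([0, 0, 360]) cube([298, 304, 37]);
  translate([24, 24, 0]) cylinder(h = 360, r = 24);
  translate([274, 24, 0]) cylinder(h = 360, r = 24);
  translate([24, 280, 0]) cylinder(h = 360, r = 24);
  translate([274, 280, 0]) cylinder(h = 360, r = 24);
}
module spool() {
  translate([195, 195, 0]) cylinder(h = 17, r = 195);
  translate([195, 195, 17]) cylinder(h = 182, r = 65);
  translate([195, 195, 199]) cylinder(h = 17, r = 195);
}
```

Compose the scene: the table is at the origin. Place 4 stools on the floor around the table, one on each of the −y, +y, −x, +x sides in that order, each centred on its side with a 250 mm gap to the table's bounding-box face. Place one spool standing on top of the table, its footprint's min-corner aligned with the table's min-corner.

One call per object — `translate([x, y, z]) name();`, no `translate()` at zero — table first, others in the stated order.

table();
translate([541, -554, 0]) stool();
translate([541, 950, 0]) stool();
translate([-548, 198, 0]) stool();
translate([1630, 198, 0]) stool();
translate([0, 0, 729]) spool();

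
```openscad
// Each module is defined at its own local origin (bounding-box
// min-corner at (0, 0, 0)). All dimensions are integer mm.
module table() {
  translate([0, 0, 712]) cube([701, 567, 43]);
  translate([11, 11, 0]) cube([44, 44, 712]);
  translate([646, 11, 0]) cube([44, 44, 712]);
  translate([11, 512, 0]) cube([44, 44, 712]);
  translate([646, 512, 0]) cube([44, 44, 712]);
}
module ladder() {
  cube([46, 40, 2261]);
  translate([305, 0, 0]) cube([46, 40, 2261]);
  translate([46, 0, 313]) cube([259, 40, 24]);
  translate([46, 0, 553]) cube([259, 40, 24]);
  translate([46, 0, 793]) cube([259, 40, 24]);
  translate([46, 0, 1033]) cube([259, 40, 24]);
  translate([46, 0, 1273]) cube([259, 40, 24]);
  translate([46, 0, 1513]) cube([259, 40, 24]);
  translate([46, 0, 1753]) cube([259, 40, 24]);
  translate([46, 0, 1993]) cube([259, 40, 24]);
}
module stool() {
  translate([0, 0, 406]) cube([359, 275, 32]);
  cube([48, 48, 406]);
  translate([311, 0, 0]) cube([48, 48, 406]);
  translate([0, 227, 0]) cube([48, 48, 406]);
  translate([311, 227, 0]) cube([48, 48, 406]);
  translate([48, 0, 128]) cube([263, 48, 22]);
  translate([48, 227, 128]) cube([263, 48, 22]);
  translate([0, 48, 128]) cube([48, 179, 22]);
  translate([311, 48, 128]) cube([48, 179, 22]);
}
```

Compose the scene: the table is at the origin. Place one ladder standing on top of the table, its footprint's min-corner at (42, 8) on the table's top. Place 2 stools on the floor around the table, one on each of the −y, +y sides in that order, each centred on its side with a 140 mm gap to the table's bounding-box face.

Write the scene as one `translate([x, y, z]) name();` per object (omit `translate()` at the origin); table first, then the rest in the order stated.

table();
translate([42, 8, 755]) ladder();
translate([171, -415, 0]) stool();
translate([171, 707, 0]) stool();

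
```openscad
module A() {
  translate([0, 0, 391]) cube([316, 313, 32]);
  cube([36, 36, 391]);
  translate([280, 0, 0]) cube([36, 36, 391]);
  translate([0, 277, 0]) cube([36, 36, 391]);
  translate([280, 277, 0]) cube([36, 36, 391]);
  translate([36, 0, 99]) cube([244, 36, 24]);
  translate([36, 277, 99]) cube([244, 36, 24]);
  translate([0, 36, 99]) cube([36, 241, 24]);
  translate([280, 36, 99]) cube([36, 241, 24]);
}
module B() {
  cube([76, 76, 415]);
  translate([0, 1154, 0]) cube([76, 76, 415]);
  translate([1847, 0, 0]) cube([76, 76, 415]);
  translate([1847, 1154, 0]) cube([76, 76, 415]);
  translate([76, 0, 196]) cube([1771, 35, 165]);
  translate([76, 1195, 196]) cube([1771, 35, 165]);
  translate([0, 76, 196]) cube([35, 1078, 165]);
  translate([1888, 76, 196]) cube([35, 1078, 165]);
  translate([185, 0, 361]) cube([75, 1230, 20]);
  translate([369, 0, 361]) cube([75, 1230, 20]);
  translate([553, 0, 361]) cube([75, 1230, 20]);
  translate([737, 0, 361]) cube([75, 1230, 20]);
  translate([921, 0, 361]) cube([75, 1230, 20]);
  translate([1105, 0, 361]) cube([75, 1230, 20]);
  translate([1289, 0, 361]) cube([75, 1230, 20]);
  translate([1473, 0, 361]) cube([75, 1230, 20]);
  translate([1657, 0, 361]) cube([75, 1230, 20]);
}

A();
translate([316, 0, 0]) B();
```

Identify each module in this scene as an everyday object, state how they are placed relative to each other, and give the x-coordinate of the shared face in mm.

A is a stool. B is a bed frame. The bed frame is against the stool's +x side, with their −y faces flush. The x-coordinate of the shared face is 316 mm.

The stool's +x face and the bed frame's −x face are both at x = 316 mm.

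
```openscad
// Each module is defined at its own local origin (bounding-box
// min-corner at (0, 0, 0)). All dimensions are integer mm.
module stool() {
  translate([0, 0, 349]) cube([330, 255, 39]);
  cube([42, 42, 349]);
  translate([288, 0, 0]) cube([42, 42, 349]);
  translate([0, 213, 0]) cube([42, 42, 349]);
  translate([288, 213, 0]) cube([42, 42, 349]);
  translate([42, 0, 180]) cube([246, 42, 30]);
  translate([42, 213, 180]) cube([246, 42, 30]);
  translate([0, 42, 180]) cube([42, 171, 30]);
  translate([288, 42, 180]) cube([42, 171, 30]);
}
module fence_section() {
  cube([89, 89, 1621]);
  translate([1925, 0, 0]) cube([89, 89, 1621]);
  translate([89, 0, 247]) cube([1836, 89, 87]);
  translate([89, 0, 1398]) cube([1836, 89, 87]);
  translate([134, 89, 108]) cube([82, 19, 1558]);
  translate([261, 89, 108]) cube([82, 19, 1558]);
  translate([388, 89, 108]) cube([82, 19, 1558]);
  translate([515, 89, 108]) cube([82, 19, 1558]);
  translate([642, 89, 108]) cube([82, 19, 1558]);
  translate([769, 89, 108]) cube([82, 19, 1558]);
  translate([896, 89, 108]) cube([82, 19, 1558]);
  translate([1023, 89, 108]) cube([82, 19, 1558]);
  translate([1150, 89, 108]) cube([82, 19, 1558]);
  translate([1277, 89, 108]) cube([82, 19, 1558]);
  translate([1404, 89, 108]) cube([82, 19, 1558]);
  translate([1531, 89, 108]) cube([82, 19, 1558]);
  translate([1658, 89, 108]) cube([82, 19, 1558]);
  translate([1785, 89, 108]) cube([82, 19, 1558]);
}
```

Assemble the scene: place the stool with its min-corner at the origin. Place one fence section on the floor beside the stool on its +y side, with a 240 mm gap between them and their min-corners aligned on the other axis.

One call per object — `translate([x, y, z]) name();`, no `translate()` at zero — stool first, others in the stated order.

stool();
translate([0, 495, 0]) fence_section();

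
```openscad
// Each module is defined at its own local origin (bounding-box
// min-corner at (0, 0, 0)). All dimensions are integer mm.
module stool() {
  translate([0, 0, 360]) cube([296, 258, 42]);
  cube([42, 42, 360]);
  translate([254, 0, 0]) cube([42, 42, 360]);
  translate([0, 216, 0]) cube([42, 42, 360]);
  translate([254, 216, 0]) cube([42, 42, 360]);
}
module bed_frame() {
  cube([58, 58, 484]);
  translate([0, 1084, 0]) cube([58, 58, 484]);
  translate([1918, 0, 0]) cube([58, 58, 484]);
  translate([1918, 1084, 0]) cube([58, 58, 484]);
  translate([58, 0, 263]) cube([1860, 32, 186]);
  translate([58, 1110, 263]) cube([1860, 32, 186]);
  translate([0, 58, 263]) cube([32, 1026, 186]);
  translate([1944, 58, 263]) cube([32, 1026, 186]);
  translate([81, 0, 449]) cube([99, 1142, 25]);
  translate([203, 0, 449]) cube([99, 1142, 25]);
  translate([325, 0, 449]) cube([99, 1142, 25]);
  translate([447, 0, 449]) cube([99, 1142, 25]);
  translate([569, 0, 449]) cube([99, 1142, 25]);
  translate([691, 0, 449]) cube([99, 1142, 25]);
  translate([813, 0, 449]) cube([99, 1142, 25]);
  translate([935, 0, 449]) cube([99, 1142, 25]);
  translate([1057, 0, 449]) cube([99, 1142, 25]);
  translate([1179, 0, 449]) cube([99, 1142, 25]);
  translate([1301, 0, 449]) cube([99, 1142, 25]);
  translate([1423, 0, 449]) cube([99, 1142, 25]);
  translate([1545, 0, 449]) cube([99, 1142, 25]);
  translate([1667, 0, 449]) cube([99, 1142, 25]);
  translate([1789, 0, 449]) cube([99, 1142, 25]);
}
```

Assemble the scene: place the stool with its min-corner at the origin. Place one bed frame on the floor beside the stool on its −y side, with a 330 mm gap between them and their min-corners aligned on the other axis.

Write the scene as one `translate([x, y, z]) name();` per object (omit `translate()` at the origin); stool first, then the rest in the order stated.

stool();
translate([0, -1472, 0]) bed_frame();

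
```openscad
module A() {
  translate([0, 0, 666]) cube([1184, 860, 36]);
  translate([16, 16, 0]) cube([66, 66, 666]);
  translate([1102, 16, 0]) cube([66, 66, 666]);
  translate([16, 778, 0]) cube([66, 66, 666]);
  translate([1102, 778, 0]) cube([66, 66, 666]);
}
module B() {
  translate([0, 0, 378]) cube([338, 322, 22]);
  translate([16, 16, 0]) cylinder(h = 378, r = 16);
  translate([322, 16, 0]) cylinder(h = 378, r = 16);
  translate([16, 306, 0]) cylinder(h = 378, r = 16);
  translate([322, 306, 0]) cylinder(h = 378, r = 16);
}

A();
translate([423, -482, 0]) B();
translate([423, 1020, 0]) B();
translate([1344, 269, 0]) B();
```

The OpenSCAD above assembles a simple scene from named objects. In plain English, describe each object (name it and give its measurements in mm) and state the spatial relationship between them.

A is a table with a 1184×860 mm rectangular top, 36 mm thick, top surface at z = 702 mm, supported by four 66×66 mm square legs, each inset 16 mm from the nearest pair of top edges, running from the floor.

B is a four-legged stool. The seat is a 338×322×22 mm slab whose top surface is at z = 400 mm; four round legs, each 32 mm in diameter, run from the floor (z = 0) to the underside of the seat, each leg's axis is inset half a diameter from the nearest pair of seat edges (so the leg's bounding box is flush with the corner).

Three stools sit around the table at the −y, +y, +x sides.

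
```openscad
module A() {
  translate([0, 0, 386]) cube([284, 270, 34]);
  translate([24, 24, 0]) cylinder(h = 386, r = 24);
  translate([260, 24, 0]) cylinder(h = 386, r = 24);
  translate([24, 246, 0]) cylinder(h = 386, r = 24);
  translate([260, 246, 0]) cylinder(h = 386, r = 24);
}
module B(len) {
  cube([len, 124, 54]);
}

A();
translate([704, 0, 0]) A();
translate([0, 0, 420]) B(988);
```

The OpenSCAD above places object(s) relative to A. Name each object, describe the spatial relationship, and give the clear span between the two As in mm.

A is a stool. B is a beam. A beam spans the tops of two stools. The clear span between the two stools is 420 mm.

Second stool starts at x = 704; first ends at x = 284; clear span = 704 − 284 = 420 mm.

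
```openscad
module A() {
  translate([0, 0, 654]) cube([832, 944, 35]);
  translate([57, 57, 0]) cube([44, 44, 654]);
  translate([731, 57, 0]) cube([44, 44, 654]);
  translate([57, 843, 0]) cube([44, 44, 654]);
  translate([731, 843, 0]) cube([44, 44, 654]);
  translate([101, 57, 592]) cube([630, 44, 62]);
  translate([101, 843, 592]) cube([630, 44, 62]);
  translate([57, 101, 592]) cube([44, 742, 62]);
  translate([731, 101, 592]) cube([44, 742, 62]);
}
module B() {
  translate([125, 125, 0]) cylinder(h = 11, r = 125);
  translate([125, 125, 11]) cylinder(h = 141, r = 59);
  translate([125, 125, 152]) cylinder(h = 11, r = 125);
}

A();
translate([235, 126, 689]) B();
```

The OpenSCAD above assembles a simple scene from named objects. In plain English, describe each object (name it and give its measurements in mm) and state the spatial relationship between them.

A is a table with a 832×944 mm rectangular top, 35 mm thick, top surface at z = 689 mm, supported by four 44×44 mm square legs, each inset 57 mm from the nearest pair of top edges, running from the floor. Four apron rails, 44 mm thick and 62 mm tall, run between adjacent legs with their top edges flush with the underside of the top and their outer faces flush with the legs' outer faces.

B is a spool: two coaxial disc flanges of radius 125 mm and thickness 11 mm, joined by a core cylinder of radius 59 mm and height 141 mm. The lower flange rests on z = 0 and the three cylinders share a vertical axis.

The spool is on top of the table.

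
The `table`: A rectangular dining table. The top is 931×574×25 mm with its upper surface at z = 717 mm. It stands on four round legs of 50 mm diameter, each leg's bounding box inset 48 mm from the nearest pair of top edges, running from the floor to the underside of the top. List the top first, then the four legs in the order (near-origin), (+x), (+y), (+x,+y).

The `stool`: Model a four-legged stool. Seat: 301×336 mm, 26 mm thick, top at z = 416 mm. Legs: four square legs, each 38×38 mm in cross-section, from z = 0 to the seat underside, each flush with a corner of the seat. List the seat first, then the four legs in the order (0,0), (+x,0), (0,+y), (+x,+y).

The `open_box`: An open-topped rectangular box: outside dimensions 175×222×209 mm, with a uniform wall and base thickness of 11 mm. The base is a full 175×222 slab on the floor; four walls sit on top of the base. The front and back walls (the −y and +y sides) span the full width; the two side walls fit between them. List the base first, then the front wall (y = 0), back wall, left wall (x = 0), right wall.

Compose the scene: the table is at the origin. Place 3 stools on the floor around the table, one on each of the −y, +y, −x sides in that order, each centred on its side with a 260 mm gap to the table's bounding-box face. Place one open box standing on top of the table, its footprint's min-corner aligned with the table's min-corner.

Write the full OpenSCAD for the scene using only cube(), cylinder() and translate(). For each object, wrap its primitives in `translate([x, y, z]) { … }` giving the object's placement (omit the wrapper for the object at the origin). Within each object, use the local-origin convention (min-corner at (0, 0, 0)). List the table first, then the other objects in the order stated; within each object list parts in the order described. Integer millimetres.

translate([0, 0, 692]) cube([931, 574, 25]);
translate([73, 73, 0]) cylinder(h = 692, r = 25);
translate([858, 73, 0]) cylinder(h = 692, r = 25);
translate([73, 501, 0]) cylinder(h = 692, r = 25);
translate([858, 501, 0]) cylinder(h = 692, r = 25);
translate([315, -596, 0]) {
  translate([0, 0, 390]) cube([301, 336, 26]);
  cube([38, 38, 390]);
  translate([263, 0, 0]) cube([38, 38, 390]);
  translate([0, 298, 0]) cube([38, 38, 390]);
  translate([263, 298, 0]) cube([38, 38, 390]);
}
translate([315, 834, 0]) {
  translate([0, 0, 390]) cube([301, 336, 26]);
  cube([38, 38, 390]);
  translate([263, 0, 0]) cube([38, 38, 390]);
  translate([0, 298, 0]) cube([38, 38, 390]);
  translate([263, 298, 0]) cube([38, 38, 390]);
}
translate([-561, 119, 0]) {
  translate([0, 0, 390]) cube([301, 336, 26]);
  cube([38, 38, 390]);
  translate([263, 0, 0]) cube([38, 38, 390]);
  translate([0, 298, 0]) cube([38, 38, 390]);
  translate([263, 298, 0]) cube([38, 38, 390]);
}
translate([0, 0, 717]) {
  cube([175, 222, 11]);
  translate([0, 0, 11]) cube([175, 11, 198]);
  translate([0, 211, 11]) cube([175, 11, 198]);
  translate([0, 11, 11]) cube([11, 200, 198]);
  translate([164, 11, 11]) cube([11, 200, 198]);
}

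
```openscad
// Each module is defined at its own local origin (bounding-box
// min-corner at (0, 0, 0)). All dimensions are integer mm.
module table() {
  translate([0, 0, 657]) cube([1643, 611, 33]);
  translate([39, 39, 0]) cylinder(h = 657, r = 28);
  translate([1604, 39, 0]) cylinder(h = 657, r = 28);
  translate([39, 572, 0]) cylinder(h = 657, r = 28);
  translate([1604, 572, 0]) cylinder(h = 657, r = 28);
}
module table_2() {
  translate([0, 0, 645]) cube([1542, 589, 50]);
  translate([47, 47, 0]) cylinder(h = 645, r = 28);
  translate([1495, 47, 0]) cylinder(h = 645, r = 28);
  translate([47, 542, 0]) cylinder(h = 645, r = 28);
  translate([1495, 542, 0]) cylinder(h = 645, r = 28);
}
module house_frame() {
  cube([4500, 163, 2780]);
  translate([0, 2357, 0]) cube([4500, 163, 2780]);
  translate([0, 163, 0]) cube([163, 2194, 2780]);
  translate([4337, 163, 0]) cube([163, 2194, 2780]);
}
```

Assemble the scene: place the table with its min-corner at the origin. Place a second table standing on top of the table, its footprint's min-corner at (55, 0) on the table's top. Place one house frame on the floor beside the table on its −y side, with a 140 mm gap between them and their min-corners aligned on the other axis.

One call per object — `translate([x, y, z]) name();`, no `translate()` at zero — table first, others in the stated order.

table();
translate([55, 0, 690]) table_2();
translate([0, -2660, 0]) house_frame();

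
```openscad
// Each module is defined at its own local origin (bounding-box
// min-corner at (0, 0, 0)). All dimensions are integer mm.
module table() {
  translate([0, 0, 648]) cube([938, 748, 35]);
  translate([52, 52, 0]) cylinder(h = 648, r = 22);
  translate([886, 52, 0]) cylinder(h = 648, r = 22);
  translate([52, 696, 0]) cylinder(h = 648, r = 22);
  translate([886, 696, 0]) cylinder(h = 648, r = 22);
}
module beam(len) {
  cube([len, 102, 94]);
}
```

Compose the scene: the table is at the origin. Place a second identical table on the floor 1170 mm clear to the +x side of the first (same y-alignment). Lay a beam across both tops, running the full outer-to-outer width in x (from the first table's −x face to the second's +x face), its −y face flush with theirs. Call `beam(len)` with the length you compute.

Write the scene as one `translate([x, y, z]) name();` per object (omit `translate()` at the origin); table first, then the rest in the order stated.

table();
translate([2108, 0, 0]) table();
translate([0, 0, 683]) beam(3046);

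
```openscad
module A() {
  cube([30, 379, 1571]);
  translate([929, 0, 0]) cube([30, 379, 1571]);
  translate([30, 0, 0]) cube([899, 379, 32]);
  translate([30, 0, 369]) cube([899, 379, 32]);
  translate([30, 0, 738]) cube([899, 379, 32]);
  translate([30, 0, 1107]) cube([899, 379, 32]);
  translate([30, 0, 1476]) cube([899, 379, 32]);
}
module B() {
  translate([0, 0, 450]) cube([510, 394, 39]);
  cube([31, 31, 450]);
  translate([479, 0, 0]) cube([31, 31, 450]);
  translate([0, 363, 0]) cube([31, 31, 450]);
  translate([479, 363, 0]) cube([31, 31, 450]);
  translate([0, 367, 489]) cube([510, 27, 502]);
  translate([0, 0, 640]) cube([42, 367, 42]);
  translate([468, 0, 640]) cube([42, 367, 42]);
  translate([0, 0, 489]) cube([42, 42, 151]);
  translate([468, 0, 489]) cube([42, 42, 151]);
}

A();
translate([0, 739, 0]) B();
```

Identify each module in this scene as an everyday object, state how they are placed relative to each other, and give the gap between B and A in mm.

The chair's nearest face is 360 mm from the bookshelf's +y face.

A is a bookshelf. B is a chair. The chair is on the floor beside the bookshelf on its +y side. The gap between the chair and the bookshelf is 360 mm.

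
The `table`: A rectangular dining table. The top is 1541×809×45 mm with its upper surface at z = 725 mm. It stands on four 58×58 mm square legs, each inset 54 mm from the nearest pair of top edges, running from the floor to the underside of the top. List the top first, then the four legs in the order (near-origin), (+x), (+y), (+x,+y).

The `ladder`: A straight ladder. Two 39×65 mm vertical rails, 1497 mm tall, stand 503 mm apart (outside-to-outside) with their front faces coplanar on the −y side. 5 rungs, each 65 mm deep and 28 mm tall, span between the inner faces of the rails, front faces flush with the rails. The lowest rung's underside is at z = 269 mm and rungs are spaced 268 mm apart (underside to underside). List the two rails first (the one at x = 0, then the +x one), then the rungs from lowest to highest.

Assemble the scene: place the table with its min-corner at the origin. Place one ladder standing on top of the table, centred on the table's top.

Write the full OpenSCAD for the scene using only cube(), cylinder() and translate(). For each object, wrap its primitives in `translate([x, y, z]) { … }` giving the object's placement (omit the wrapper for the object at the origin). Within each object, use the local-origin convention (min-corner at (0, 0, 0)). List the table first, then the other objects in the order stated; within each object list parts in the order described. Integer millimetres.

translate([0, 0, 680]) cube([1541, 809, 45]);
translate([54, 54, 0]) cube([58, 58, 680]);
translate([1429, 54, 0]) cube([58, 58, 680]);
translate([54, 697, 0]) cube([58, 58, 680]);
translate([1429, 697, 0]) cube([58, 58, 680]);
translate([519, 372, 725]) {
  cube([39, 65, 1497]);
  translate([464, 0, 0]) cube([39, 65, 1497]);
  translate([39, 0, 269]) cube([425, 65, 28]);
  translate([39, 0, 537]) cube([425, 65, 28]);
  translate([39, 0, 805]) cube([425, 65, 28]);
  translate([39, 0, 1073]) cube([425, 65, 28]);
  translate([39, 0, 1341]) cube([425, 65, 28]);
}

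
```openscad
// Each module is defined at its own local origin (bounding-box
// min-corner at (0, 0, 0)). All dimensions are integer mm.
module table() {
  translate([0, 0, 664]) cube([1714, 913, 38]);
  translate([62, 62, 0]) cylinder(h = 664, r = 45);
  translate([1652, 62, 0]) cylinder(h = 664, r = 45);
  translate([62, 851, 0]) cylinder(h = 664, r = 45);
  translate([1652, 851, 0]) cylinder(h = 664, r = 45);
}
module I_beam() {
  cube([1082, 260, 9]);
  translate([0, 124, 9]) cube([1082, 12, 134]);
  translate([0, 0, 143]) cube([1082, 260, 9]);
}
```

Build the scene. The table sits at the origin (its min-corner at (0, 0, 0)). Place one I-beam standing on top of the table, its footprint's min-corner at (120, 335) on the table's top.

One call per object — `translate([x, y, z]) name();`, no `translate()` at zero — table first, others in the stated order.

table();
translate([120, 335, 702]) I_beam();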